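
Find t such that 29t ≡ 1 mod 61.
Since 61 is prime, by Fermat 29^(-1) ≡ 29^{59} ≡ 40 mod 61. Verify: 29 × 40 = 1160 ≡ 1 mod 61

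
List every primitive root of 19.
There are φ(18) = 6 primitive roots mod 19: {2, 3, 10, 13, 14, 15}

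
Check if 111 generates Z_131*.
ord_131(111) divides 130. For each prime q|130: 111^{65}≡130, 111^{26}≡61, 111^{10}≡39, none ≡ 1. So 111 has order 130 and is a primitive root mod 131.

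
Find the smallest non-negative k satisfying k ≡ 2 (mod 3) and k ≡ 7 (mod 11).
M = 3 × 11 = 33. M₁ = 11, y₁ ≡ 2 (mod 3). M₂ = 3, y₂ ≡ 4 (mod 11). k = 2×11×2 + 7×3×4 ≡ 29 (mod 33)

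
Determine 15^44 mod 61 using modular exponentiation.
By repeated squaring (mod 61): 15^{1}≡15, 15^{2}≡42, 15^{4}≡56, 15^{8}≡25, 15^{16}≡15, 15^{32}≡42. Then 15^{44} = 15^{32+8+4} ≡ 42 × 25 × 56 ≡ 57 (mod 61)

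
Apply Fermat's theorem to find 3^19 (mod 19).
By Fermat: 3^{18} ≡ 1 (mod 19). So 3^{19} = 3^{18} · 3^{1} ≡ 3^{1} ≡ 3 (mod 19)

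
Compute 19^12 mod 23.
By repeated squaring (mod 23): 19^{1}≡19, 19^{2}≡16, 19^{4}≡3, 19^{8}≡9. Then 19^{12} = 19^{8+4} ≡ 9 × 3 ≡ 4 (mod 23)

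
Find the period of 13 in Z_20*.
Powers of 13 mod 20: 13^1≡13, 13^2≡9, 13^3≡17, 13^4≡1. So the order of 13 is 4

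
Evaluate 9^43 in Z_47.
By repeated squaring (mod 47): 9^{1}≡9, 9^{2}≡34, 9^{4}≡28, 9^{8}≡32, 9^{16}≡37, 9^{32}≡6. Then 9^{43} = 9^{32+8+2+1} ≡ 6 × 32 × 34 × 9 ≡ 2 (mod 47)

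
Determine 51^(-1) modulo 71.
Since 71 is prime, by Fermat 51^(-1) ≡ 51^{69} ≡ 39 (mod 71). Verify: 51 × 39 = 1989 ≡ 1 (mod 71)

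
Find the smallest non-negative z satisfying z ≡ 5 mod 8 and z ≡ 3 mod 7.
M = 8 × 7 = 56. M₁ = 7, y₁ ≡ 7 mod 8. M₂ = 8, y₂ ≡ 1 mod 7. z = 5×7×7 + 3×8×1 ≡ 45 mod 56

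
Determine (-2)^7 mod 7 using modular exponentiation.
Using Fermat: (-2)^{6} ≡ 1 (mod 7). 7 ≡ 1 (mod 6). So (-2)^{7} ≡ (-2)^{1} ≡ 5 (mod 7)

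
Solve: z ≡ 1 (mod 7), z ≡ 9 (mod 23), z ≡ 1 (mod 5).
M = 7 × 23 × 5 = 805. M₁ = 115, y₁ ≡ 5 (mod 7). M₂ = 35, y₂ ≡ 2 (mod 23). M₃ = 161, y₃ ≡ 1 (mod 5). z = 1×115×5 + 9×35×2 + 1×161×1 ≡ 561 (mod 805)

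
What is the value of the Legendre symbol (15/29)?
(15/29) = 15^{14} mod 29 = -1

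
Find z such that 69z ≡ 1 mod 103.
Since 103 is prime, by Fermat 69^(-1) ≡ 69^{101} ≡ 3 mod 103. Verify: 69 × 3 = 207 ≡ 1 mod 103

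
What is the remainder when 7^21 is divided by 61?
By repeated squaring (mod 61): 7^{1}≡7, 7^{2}≡49, 7^{4}≡22, 7^{8}≡57, 7^{16}≡16. Then 7^{21} = 7^{16+4+1} ≡ 16 × 22 × 7 ≡ 24 (mod 61)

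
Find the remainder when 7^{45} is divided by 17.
By Fermat: 7^{16} ≡ 1 mod 17. 45 = 2×16 + 13. So 7^{45} ≡ 7^{13} ≡ 6 mod 17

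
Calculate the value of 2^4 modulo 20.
2^{4} = 16 ≡ 16 (mod 20)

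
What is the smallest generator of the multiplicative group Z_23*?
g = 5. Powers: [5, 2, 10, 4, 20, 8, 17, ...] generates all 22 non-zero residues.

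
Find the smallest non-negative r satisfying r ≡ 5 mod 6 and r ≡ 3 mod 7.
M = 6 × 7 = 42. M₁ = 7, y₁ ≡ 1 mod 6. M₂ = 6, y₂ ≡ 6 mod 7. r = 5×7×1 + 3×6×6 ≡ 17 mod 42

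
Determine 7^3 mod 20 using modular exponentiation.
7^{3} = 343 ≡ 3 mod 20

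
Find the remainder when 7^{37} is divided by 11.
By Fermat: 7^{10} ≡ 1 mod 11. 37 = 3×10 + 7. So 7^{37} ≡ 7^{7} ≡ 6 mod 11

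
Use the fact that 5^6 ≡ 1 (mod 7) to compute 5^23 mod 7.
By Fermat: 5^{6} ≡ 1 (mod 7). 23 = 3×6 + 5. So 5^{23} ≡ 5^{5} ≡ 3 (mod 7)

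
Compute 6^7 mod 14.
By repeated squaring mod 14: 6^{1}≡6, 6^{2}≡8, 6^{4}≡8. Then 6^{7} = 6^{4+2+1} ≡ 8 × 8 × 6 ≡ 6 mod 14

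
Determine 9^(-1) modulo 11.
Since 11 is prime, by Fermat 9^(-1) ≡ 9^{9} ≡ 5 mod 11. Verify: 9 × 5 = 45 ≡ 1 mod 11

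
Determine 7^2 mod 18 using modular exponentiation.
7^{2} = 49 ≡ 13 (mod 18)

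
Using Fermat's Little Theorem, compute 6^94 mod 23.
By Fermat: 6^{22} ≡ 1 mod 23. 94 = 4×22 + 6. So 6^{94} ≡ 6^{6} ≡ 12 mod 23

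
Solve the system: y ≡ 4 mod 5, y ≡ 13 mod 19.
M = 5 × 19 = 95. M₁ = 19, y₁ ≡ 4 mod 5. M₂ = 5, y₂ ≡ 4 mod 19. y = 4×19×4 + 13×5×4 ≡ 89 mod 95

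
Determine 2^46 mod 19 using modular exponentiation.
Using Fermat: 2^{18} ≡ 1 mod 19. 46 ≡ 10 mod 18. So 2^{46} ≡ 2^{10} ≡ 17 mod 19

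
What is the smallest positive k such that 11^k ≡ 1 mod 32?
Powers of 11 mod 32: 11^1≡11, 11^2≡25, 11^3≡19, 11^4≡17, 11^5≡27, 11^6≡9, 11^7≡3, 11^8≡1. ord_32(11) = 8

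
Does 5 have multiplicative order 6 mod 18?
Powers of 5 mod 18: 5^1≡5, 5^2≡7, 5^3≡17, 5^4≡13, 5^5≡11, 5^6≡1. First k with 5^k≡1 is k=6. Yes, ord_18(5) = 6.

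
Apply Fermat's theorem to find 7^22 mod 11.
By Fermat: 7^{10} ≡ 1 mod 11. 22 = 2×10 + 2. So 7^{22} ≡ 7^{2} ≡ 5 mod 11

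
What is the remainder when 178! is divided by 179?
By Wilson's theorem, (178)! ≡ -1 ≡ 178 (mod 179)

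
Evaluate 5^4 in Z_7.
5^{4} = 625 ≡ 2 mod 7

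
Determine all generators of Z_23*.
There are φ(22) = 10 primitive roots mod 23: {5, 7, 10, 11, 14, 15, 17, 19, 20, 21}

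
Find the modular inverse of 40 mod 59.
Since 59 is prime, by Fermat 40^(-1) ≡ 40^{57} ≡ 31 (mod 59). Verify: 40 × 31 = 1240 ≡ 1 (mod 59)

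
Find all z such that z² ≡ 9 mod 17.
The square roots of 9 mod 17 are 14 and 3. Verify: 14² = 196 ≡ 9 mod 17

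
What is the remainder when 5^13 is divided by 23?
By repeated squaring (mod 23): 5^{1}≡5, 5^{2}≡2, 5^{4}≡4, 5^{8}≡16. Then 5^{13} = 5^{8+4+1} ≡ 16 × 4 × 5 ≡ 21 (mod 23)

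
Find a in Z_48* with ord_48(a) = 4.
19 has order 4 mod 48 since 19^{4} ≡ 1 mod 48 and no smaller power works.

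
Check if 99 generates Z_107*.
99^{53} ≡ 1 (mod 107) and 53 < 106, so ord_107(99) = 53 ≠ 106 and 99 is not a primitive root.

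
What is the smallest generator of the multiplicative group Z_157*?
g = 5. Powers: [5, 25, 125, 154, 142, 82, 96, 9, ...] generates all 156 non-zero residues.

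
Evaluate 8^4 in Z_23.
8^{4} = 4096 ≡ 2 mod 23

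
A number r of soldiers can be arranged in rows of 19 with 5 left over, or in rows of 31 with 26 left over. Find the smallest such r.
M = 19 × 31 = 589. M₁ = 31, y₁ ≡ 8 mod 19. M₂ = 19, y₂ ≡ 18 mod 31. r = 5×31×8 + 26×19×18 ≡ 119 mod 589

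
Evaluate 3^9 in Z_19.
By repeated squaring mod 19: 3^{1}≡3, 3^{2}≡9, 3^{4}≡5, 3^{8}≡6. Then 3^{9} = 3^{8+1} ≡ 6 × 3 ≡ 18 mod 19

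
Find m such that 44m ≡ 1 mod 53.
Since 53 is prime, by Fermat 44^(-1) ≡ 44^{51} ≡ 47 mod 53. Verify: 44 × 47 = 2068 ≡ 1 mod 53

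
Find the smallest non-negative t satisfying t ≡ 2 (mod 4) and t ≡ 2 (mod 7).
M = 4 × 7 = 28. M₁ = 7, y₁ ≡ 3 (mod 4). M₂ = 4, y₂ ≡ 2 (mod 7). t = 2×7×3 + 2×4×2 ≡ 2 (mod 28)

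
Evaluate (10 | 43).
(10/43) = 10^{21} mod 43 = 1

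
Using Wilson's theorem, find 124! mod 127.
(126)! = (124)! × (125) × (126) ≡ -1 mod 127. So (124)! ≡ -1 × [(126)(125)]^(-1) ≡ 63 mod 127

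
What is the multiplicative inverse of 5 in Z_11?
Since 11 is prime, by Fermat 5^(-1) ≡ 5^{9} ≡ 9 (mod 11). Verify: 5 × 9 = 45 ≡ 1 (mod 11)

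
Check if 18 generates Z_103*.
18^{51} ≡ 1 mod 103 and 51 < 102, so ord_103(18) = 51 ≠ 102 and 18 is not a primitive root.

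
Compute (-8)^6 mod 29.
By repeated squaring (mod 29): (-8)^{1}≡21, (-8)^{2}≡6, (-8)^{4}≡7. Then (-8)^{6} = (-8)^{4+2} ≡ 7 × 6 ≡ 13 (mod 29)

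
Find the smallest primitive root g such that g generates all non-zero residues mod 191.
g = 19. Powers: [19, 170, 174, 59, 166, 98, ...] generates all 190 non-zero residues.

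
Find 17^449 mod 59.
Using Fermat: 17^{58} ≡ 1 mod 59. 449 ≡ 43 mod 58. So 17^{449} ≡ 17^{43} ≡ 19 mod 59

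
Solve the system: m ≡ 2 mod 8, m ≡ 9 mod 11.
M = 8 × 11 = 88. M₁ = 11, y₁ ≡ 3 mod 8. M₂ = 8, y₂ ≡ 7 mod 11. m = 2×11×3 + 9×8×7 ≡ 42 mod 88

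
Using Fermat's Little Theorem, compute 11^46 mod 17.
By Fermat: 11^{16} ≡ 1 (mod 17). 46 = 2×16 + 14. So 11^{46} ≡ 11^{14} ≡ 9 (mod 17)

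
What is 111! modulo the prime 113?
(112)! = (111)! × (112) ≡ -1 (mod 113). So (111)! ≡ -1 × (112)^(-1) ≡ (-1)×(-1) = 1 (mod 113)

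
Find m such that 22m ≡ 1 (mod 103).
Since 103 is prime, by Fermat 22^(-1) ≡ 22^{101} ≡ 89 (mod 103). Verify: 22 × 89 = 1958 ≡ 1 (mod 103)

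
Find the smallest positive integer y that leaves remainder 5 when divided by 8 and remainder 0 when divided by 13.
M = 8 × 13 = 104. M₁ = 13, y₁ ≡ 5 mod 8. M₂ = 8, y₂ ≡ 5 mod 13. y = 5×13×5 + 0×8×5 ≡ 13 mod 104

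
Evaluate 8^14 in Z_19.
By repeated squaring mod 19: 8^{1}≡8, 8^{2}≡7, 8^{4}≡11, 8^{8}≡7. Then 8^{14} = 8^{8+4+2} ≡ 7 × 11 × 7 ≡ 7 mod 19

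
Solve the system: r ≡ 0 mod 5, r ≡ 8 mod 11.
M = 5 × 11 = 55. M₁ = 11, y₁ ≡ 1 mod 5. M₂ = 5, y₂ ≡ 9 mod 11. r = 0×11×1 + 8×5×9 ≡ 30 mod 55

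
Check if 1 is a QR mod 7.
By Euler's criterion: 1^{3} ≡ 1 (mod 7). Since this equals 1, 1 is a QR.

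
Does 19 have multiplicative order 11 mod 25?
Powers of 19 mod 25: 19^1≡19, 19^2≡11, 19^3≡9, 19^4≡21, 19^5≡24, 19^6≡6, 19^7≡14, 19^8≡16, 19^9≡4, 19^10≡1. Already 19^10≡1, so the order is 10 < 11. No, the actual order is 10.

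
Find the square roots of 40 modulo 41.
The square roots of 40 mod 41 are 32 and 9. Verify: 32² = 1024 ≡ 40 mod 41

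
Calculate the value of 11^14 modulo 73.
By repeated squaring (mod 73): 11^{1}≡11, 11^{2}≡48, 11^{4}≡41, 11^{8}≡2. Then 11^{14} = 11^{8+4+2} ≡ 2 × 41 × 48 ≡ 67 (mod 73)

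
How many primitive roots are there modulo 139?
A prime p has φ(p-1) primitive roots; here φ(138) = 44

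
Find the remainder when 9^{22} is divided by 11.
By Fermat: 9^{10} ≡ 1 (mod 11). 22 = 2×10 + 2. So 9^{22} ≡ 9^{2} ≡ 4 (mod 11)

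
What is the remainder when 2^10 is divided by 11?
Using Fermat: 2^{10} ≡ 1 mod 11. 10 ≡ 0 mod 10. So 2^{10} ≡ 2^{0} ≡ 1 mod 11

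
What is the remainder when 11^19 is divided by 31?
By repeated squaring (mod 31): 11^{1}≡11, 11^{2}≡28, 11^{4}≡9, 11^{8}≡19, 11^{16}≡20. Then 11^{19} = 11^{16+2+1} ≡ 20 × 28 × 11 ≡ 22 (mod 31)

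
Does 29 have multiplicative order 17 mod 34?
Powers of 29 mod 34: 29^1≡29, 29^2≡25, 29^3≡11, 29^4≡13, 29^5≡3, 29^6≡19, 29^7≡7, 29^8≡33, 29^9≡5, 29^10≡9, 29^11≡23, 29^12≡21, 29^13≡31, 29^14≡15, 29^15≡27, 29^16≡1. Already 29^16≡1, so the order is 16 < 17. No, the actual order is 16.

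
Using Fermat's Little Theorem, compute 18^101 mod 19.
By Fermat: 18^{18} ≡ 1 mod 19. 101 = 5×18 + 11. So 18^{101} ≡ 18^{11} ≡ 18 mod 19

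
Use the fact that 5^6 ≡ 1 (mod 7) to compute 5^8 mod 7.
By Fermat: 5^{6} ≡ 1 (mod 7). So 5^{8} = 5^{6} · 5^{2} ≡ 5^{2} ≡ 4 (mod 7)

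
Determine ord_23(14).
Powers of 14 mod 23: 14^1≡14, 14^2≡12, 14^3≡7, 14^4≡6, 14^5≡15, 14^6≡3, 14^7≡19, 14^8≡13, 14^9≡21, 14^10≡18, 14^11≡22, 14^12≡9, 14^13≡11, 14^14≡16, 14^15≡17, 14^16≡8, 14^17≡20, 14^18≡4, 14^19≡10, 14^20≡2, 14^21≡5, 14^22≡1. ord_23(14) = 22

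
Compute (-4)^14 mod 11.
Using Fermat: (-4)^{10} ≡ 1 mod 11. 14 ≡ 4 mod 10. So (-4)^{14} ≡ (-4)^{4} ≡ 3 mod 11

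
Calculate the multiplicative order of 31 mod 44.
Powers of 31 mod 44: 31^1≡31, 31^2≡37, 31^3≡3, 31^4≡5, 31^5≡23, 31^6≡9, 31^7≡15, 31^8≡25, 31^9≡27, 31^10≡1. Order = 10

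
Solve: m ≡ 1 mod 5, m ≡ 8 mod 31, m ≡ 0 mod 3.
M = 5 × 31 × 3 = 465. M₁ = 93, y₁ ≡ 2 mod 5. M₂ = 15, y₂ ≡ 29 mod 31. M₃ = 155, y₃ ≡ 2 mod 3. m = 1×93×2 + 8×15×29 + 0×155×2 ≡ 411 mod 465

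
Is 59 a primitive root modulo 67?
59^{11} ≡ 1 mod 67 and 11 < 66, so ord_67(59) = 11 ≠ 66 and 59 is not a primitive root.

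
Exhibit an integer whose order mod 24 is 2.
7 has order 2 mod 24 since 7^{2} ≡ 1 (mod 24) and no smaller power works.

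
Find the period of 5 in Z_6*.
Powers of 5 mod 6: 5^1≡5, 5^2≡1. ord_6(5) = 2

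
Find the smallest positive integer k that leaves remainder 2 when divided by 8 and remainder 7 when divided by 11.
M = 8 × 11 = 88. M₁ = 11, y₁ ≡ 3 (mod 8). M₂ = 8, y₂ ≡ 7 (mod 11). k = 2×11×3 + 7×8×7 ≡ 18 (mod 88)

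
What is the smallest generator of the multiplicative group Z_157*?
g = 5. Powers: [5, 25, 125, 154, 142, 82, ...] generates all 156 non-zero residues.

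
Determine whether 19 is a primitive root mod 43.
ord_43(19) divides 42. For each prime q|42: 19^{21}≡42, 19^{14}≡36, 19^{6}≡11, none ≡ 1. So 19 has order 42 and is a primitive root mod 43.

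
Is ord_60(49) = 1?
Powers of 49 mod 60: 49^1≡49, 49^2≡1. 49^1≡49≢1, so ord ≠ 1. No, the actual order is 2.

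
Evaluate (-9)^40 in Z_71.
By repeated squaring mod 71: (-9)^{1}≡62, (-9)^{2}≡10, (-9)^{4}≡29, (-9)^{8}≡60, (-9)^{16}≡50, (-9)^{32}≡15. Then (-9)^{40} = (-9)^{32+8} ≡ 15 × 60 ≡ 48 mod 71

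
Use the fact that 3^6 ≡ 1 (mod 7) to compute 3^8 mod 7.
By Fermat: 3^{6} ≡ 1 (mod 7). So 3^{8} = 3^{6} · 3^{2} ≡ 3^{2} ≡ 2 (mod 7)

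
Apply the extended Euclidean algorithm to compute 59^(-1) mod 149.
Extended GCD: 59(48) + 149(-19) = 1. So 59^(-1) ≡ 48 (mod 149). Verify: 59 × 48 = 2832 ≡ 1 (mod 149)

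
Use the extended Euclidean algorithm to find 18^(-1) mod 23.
Extended GCD: 18(9) + 23(-7) = 1. So 18^(-1) ≡ 9 mod 23. Verify: 18 × 9 = 162 ≡ 1 mod 23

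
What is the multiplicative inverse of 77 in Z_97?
Since 97 is prime, by Fermat 77^(-1) ≡ 77^{95} ≡ 63 (mod 97). Verify: 77 × 63 = 4851 ≡ 1 (mod 97)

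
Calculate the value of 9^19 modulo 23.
By repeated squaring (mod 23): 9^{1}≡9, 9^{2}≡12, 9^{4}≡6, 9^{8}≡13, 9^{16}≡8. Then 9^{19} = 9^{16+2+1} ≡ 8 × 12 × 9 ≡ 13 (mod 23)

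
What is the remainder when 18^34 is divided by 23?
Using Fermat: 18^{22} ≡ 1 mod 23. 34 ≡ 12 mod 22. So 18^{34} ≡ 18^{12} ≡ 18 mod 23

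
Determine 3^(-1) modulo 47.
Since 47 is prime, by Fermat 3^(-1) ≡ 3^{45} ≡ 16 mod 47. Verify: 3 × 16 = 48 ≡ 1 mod 47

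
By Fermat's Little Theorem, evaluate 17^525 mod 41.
By Fermat: 17^{40} ≡ 1 mod 41. 525 ≡ 5 mod 40. So 17^{525} ≡ 17^{5} ≡ 27 mod 41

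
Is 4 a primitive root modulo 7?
4^{3} ≡ 1 mod 7 and 3 < 6, so ord_7(4) = 3 ≠ 6 and 4 is not a primitive root.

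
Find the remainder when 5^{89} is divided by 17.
By Fermat: 5^{16} ≡ 1 mod 17. 89 = 5×16 + 9. So 5^{89} ≡ 5^{9} ≡ 12 mod 17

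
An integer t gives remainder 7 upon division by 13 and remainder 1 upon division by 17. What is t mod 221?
M = 13 × 17 = 221. M₁ = 17, y₁ ≡ 10 mod 13. M₂ = 13, y₂ ≡ 4 mod 17. t = 7×17×10 + 1×13×4 ≡ 137 mod 221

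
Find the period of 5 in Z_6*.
Powers of 5 mod 6: 5^1≡5, 5^2≡1. Order = 2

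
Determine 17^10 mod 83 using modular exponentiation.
By repeated squaring mod 83: 17^{1}≡17, 17^{2}≡40, 17^{4}≡23, 17^{8}≡31. Then 17^{10} = 17^{8+2} ≡ 31 × 40 ≡ 78 mod 83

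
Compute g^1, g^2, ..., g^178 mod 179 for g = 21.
21^1, 21^2, ..., 21^{178} mod 179: [21, 83, 132, 87, 37, 61, 28, 51, 176, 116, 109, 141, 97, 68, 175, 95, 26, 9, 10, 31, 114, 67, 154, 12, 73, 101, 152, 149, 86, 16, 157, 75, 143, 139, 55, 81, 90, 100, 131, 66, 133, 108, 120, 14, 115, 88, 58, 144, 160, 138, 34, 177, 137, 13, 94, 5, 105, 57, 123, 77, 6, 126, 140, 76, 164, 43, 8, 168, 127, 161, 159, 117, 130, 45, 50, 155, 33, 156, 54, 60, 7, 147, 44, 29, 72, 80, 69, 17, 178, 158, 96, 47, 92, 142, 118, 151, 128, 3, 63, 70, 38, 82, 111, 4, 84, 153, 170, 169, 148, 65, 112, 25, 167, 106, 78, 27, 30, 93, 163, 22, 104, 36, 40, 124, 98, 89, 79, 48, 113, 46, 71, 59, 165, 64, 91, 121, 35, 19, 41, 145, 2, 42, 166, 85, 174, 74, 122, 56, 102, 173, 53, 39, 103, 15, 136, 171, 11, 52, 18, 20, 62, 49, 134, 129, 24, 146, 23, 125, 119, 172, 32, 135, 150, 107, 99, 110, 162, 1]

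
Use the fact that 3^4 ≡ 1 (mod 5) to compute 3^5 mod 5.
By Fermat: 3^{4} ≡ 1 (mod 5). So 3^{5} = 3^{4} · 3^{1} ≡ 3^{1} ≡ 3 (mod 5)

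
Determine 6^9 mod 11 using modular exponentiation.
By repeated squaring mod 11: 6^{1}≡6, 6^{2}≡3, 6^{4}≡9, 6^{8}≡4. Then 6^{9} = 6^{8+1} ≡ 4 × 6 ≡ 2 mod 11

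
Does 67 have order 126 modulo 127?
ord_127(67) divides 126. For each prime q|126: 67^{63}≡126, 67^{42}≡107, 67^{18}≡4, none ≡ 1. So 67 has order 126 and is a primitive root mod 127.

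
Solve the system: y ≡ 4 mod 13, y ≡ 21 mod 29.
M = 13 × 29 = 377. M₁ = 29, y₁ ≡ 9 mod 13. M₂ = 13, y₂ ≡ 9 mod 29. y = 4×29×9 + 21×13×9 ≡ 108 mod 377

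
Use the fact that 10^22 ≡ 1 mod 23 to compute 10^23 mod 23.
By Fermat: 10^{22} ≡ 1 mod 23. So 10^{23} = 10^{22} · 10^{1} ≡ 10^{1} ≡ 10 mod 23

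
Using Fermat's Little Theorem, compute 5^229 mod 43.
By Fermat: 5^{42} ≡ 1 mod 43. 229 ≡ 19 mod 42. So 5^{229} ≡ 5^{19} ≡ 12 mod 43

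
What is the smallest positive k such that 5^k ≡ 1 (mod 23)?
Powers of 5 mod 23: 5^1≡5, 5^2≡2, 5^3≡10, 5^4≡4, 5^5≡20, 5^6≡8, 5^7≡17, 5^8≡16, 5^9≡11, 5^10≡9, 5^11≡22, 5^12≡18, 5^13≡21, 5^14≡13, 5^15≡19, 5^16≡3, 5^17≡15, 5^18≡6, 5^19≡7, 5^20≡12, 5^21≡14, 5^22≡1. ord_23(5) = 22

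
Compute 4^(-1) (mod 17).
Since 17 is prime, by Fermat 4^(-1) ≡ 4^{15} ≡ 13 (mod 17). Verify: 4 × 13 = 52 ≡ 1 (mod 17)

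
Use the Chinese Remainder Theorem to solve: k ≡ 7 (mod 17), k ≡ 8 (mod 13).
M = 17 × 13 = 221. M₁ = 13, y₁ ≡ 4 (mod 17). M₂ = 17, y₂ ≡ 10 (mod 13). k = 7×13×4 + 8×17×10 ≡ 177 (mod 221)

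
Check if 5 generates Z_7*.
ord_7(5) divides 6. For each prime q|6: 5^{3}≡6, 5^{2}≡4, none ≡ 1. So 5 has order 6 and is a primitive root mod 7.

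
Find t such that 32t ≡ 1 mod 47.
Since 47 is prime, by Fermat 32^(-1) ≡ 32^{45} ≡ 25 mod 47. Verify: 32 × 25 = 800 ≡ 1 mod 47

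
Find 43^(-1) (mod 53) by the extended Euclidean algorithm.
Extended GCD: 43(-16) + 53(13) = 1. So 43^(-1) ≡ -16 ≡ 37 (mod 53). Verify: 43 × 37 = 1591 ≡ 1 (mod 53)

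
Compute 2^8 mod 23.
By repeated squaring mod 23: 2^{1}≡2, 2^{2}≡4, 2^{4}≡16, 2^{8}≡3. So 2^{8} ≡ 3 mod 23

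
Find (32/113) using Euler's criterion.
(32/113) = 32^{56} mod 113 = 1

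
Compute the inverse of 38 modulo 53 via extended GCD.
Extended GCD: 38(7) + 53(-5) = 1. So 38^(-1) ≡ 7 (mod 53). Verify: 38 × 7 = 266 ≡ 1 (mod 53)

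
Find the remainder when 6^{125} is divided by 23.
By Fermat: 6^{22} ≡ 1 (mod 23). 125 = 5×22 + 15. So 6^{125} ≡ 6^{15} ≡ 8 (mod 23)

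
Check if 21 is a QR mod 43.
By Euler's criterion: 21^{21} ≡ 1 mod 43. Since this equals 1, 21 is a QR.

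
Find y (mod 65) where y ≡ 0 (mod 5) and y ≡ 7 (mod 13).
M = 5 × 13 = 65. M₁ = 13, y₁ ≡ 2 (mod 5). M₂ = 5, y₂ ≡ 8 (mod 13). y = 0×13×2 + 7×5×8 ≡ 20 (mod 65)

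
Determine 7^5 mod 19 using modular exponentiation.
By repeated squaring (mod 19): 7^{1}≡7, 7^{2}≡11, 7^{4}≡7. Then 7^{5} = 7^{4+1} ≡ 7 × 7 ≡ 11 (mod 19)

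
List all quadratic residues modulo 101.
Squares in Z_101*: {1, 4, 5, 6, 9, 13, 14, 16, 17, 19, 20, 21, 22, 23, 24, 25, 30, 31, 33, 36, 37, 43, 45, 47, 49, 52, 54, 56, 58, 64, 65, 68, 70, 71, 76, 77, 78, 79, 80, 81, 82, 84, 85, 87, 88, 92, 95, 96, 97, 100}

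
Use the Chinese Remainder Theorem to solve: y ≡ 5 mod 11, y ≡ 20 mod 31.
M = 11 × 31 = 341. M₁ = 31, y₁ ≡ 5 mod 11. M₂ = 11, y₂ ≡ 17 mod 31. y = 5×31×5 + 20×11×17 ≡ 82 mod 341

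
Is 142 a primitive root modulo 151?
142^{50} ≡ 1 (mod 151) and 50 < 150, so ord_151(142) = 50 ≠ 150 and 142 is not a primitive root.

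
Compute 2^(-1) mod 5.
Since 5 is prime, by Fermat 2^(-1) ≡ 2^{3} ≡ 3 mod 5. Verify: 2 × 3 = 6 ≡ 1 mod 5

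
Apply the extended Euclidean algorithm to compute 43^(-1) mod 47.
Extended GCD: 43(-12) + 47(11) = 1. So 43^(-1) ≡ -12 ≡ 35 (mod 47). Verify: 43 × 35 = 1505 ≡ 1 (mod 47)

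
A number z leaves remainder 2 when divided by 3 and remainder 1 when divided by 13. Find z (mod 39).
M = 3 × 13 = 39. M₁ = 13, y₁ ≡ 1 (mod 3). M₂ = 3, y₂ ≡ 9 (mod 13). z = 2×13×1 + 1×3×9 ≡ 14 (mod 39)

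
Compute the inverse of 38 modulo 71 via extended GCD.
Extended GCD: 38(-28) + 71(15) = 1. So 38^(-1) ≡ -28 ≡ 43 mod 71. Verify: 38 × 43 = 1634 ≡ 1 mod 71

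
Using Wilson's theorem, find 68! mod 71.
(70)! = (68)! × (69) × (70) ≡ -1 (mod 71). So (68)! ≡ -1 × [(70)(69)]^(-1) ≡ 35 (mod 71)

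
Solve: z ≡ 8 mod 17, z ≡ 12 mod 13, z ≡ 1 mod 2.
M = 17 × 13 × 2 = 442. M₁ = 26, y₁ ≡ 2 mod 17. M₂ = 34, y₂ ≡ 5 mod 13. M₃ = 221, y₃ ≡ 1 mod 2. z = 8×26×2 + 12×34×5 + 1×221×1 ≡ 25 mod 442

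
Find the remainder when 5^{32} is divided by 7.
By Fermat: 5^{6} ≡ 1 mod 7. 32 = 5×6 + 2. So 5^{32} ≡ 5^{2} ≡ 4 mod 7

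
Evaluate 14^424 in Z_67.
Using Fermat: 14^{66} ≡ 1 mod 67. 424 ≡ 28 mod 66. So 14^{424} ≡ 14^{28} ≡ 9 mod 67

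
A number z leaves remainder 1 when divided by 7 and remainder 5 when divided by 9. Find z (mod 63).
M = 7 × 9 = 63. M₁ = 9, y₁ ≡ 4 (mod 7). M₂ = 7, y₂ ≡ 4 (mod 9). z = 1×9×4 + 5×7×4 ≡ 50 (mod 63)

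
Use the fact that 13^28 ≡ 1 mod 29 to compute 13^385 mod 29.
By Fermat: 13^{28} ≡ 1 mod 29. 385 ≡ 21 mod 28. So 13^{385} ≡ 13^{21} ≡ 28 mod 29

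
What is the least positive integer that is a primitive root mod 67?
g = 2. For each prime q|66: 2^{33}≡66, 2^{22}≡37, 2^{6}≡64, none ≡ 1, so ord_67(2) = 66 and 2 is a primitive root.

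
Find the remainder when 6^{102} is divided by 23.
By Fermat: 6^{22} ≡ 1 mod 23. 102 = 4×22 + 14. So 6^{102} ≡ 6^{14} ≡ 9 mod 23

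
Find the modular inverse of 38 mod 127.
Since 127 is prime, by Fermat 38^(-1) ≡ 38^{125} ≡ 117 (mod 127). Verify: 38 × 117 = 4446 ≡ 1 (mod 127)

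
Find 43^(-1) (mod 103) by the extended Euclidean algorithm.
Extended GCD: 43(12) + 103(-5) = 1. So 43^(-1) ≡ 12 (mod 103). Verify: 43 × 12 = 516 ≡ 1 (mod 103)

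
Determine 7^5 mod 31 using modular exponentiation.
By repeated squaring (mod 31): 7^{1}≡7, 7^{2}≡18, 7^{4}≡14. Then 7^{5} = 7^{4+1} ≡ 14 × 7 ≡ 5 (mod 31)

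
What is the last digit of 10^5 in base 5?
By repeated squaring mod 5: 10^{1}≡0, 10^{2}≡0, 10^{4}≡0. Then 10^{5} = 10^{4+1} ≡ 0 × 0 ≡ 0 mod 5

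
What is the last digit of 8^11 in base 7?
Using Fermat: 8^{6} ≡ 1 mod 7. 11 ≡ 5 mod 6. So 8^{11} ≡ 8^{5} ≡ 1 mod 7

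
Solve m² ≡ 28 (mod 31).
The square roots of 28 mod 31 are 20 and 11. Verify: 20² = 400 ≡ 28 (mod 31)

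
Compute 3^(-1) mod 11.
Since 11 is prime, by Fermat 3^(-1) ≡ 3^{9} ≡ 4 mod 11. Verify: 3 × 4 = 12 ≡ 1 mod 11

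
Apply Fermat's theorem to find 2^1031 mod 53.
By Fermat: 2^{52} ≡ 1 mod 53. 1031 ≡ 43 mod 52. So 2^{1031} ≡ 2^{43} ≡ 50 mod 53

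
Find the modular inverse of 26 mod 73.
Since 73 is prime, by Fermat 26^(-1) ≡ 26^{71} ≡ 59 (mod 73). Verify: 26 × 59 = 1534 ≡ 1 (mod 73)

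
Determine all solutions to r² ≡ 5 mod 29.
The square roots of 5 mod 29 are 18 and 11. Verify: 18² = 324 ≡ 5 mod 29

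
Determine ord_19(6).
Powers of 6 mod 19: 6^1≡6, 6^2≡17, 6^3≡7, 6^4≡4, 6^5≡5, 6^6≡11, 6^7≡9, 6^8≡16, 6^9≡1. Order = 9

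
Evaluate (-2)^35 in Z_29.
Using Fermat: (-2)^{28} ≡ 1 mod 29. 35 ≡ 7 mod 28. So (-2)^{35} ≡ (-2)^{7} ≡ 17 mod 29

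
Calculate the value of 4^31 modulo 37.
By repeated squaring (mod 37): 4^{1}≡4, 4^{2}≡16, 4^{4}≡34, 4^{8}≡9, 4^{16}≡7. Then 4^{31} = 4^{16+8+4+2+1} ≡ 7 × 9 × 34 × 16 × 4 ≡ 3 (mod 37)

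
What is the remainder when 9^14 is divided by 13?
Using Fermat: 9^{12} ≡ 1 (mod 13). 14 ≡ 2 (mod 12). So 9^{14} ≡ 9^{2} ≡ 3 (mod 13)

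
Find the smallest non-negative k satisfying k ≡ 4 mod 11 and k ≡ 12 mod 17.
M = 11 × 17 = 187. M₁ = 17, y₁ ≡ 2 mod 11. M₂ = 11, y₂ ≡ 14 mod 17. k = 4×17×2 + 12×11×14 ≡ 114 mod 187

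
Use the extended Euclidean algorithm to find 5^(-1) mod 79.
Extended GCD: 5(16) + 79(-1) = 1. So 5^(-1) ≡ 16 (mod 79). Verify: 5 × 16 = 80 ≡ 1 (mod 79)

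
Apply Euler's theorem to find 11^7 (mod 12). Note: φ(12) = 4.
By Euler: 11^{4} ≡ 1 (mod 12) since gcd(11, 12) = 1. 7 = 1×4 + 3. So 11^{7} ≡ 11^{3} ≡ 11 (mod 12)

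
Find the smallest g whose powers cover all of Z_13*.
g = 2. For each prime q|12: 2^{6}≡12, 2^{4}≡3, none ≡ 1, so ord_13(2) = 12 and 2 is a primitive root.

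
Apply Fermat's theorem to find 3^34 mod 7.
By Fermat: 3^{6} ≡ 1 mod 7. 34 = 5×6 + 4. So 3^{34} ≡ 3^{4} ≡ 4 mod 7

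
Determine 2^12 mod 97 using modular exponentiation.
By repeated squaring mod 97: 2^{1}≡2, 2^{2}≡4, 2^{4}≡16, 2^{8}≡62. Then 2^{12} = 2^{8+4} ≡ 62 × 16 ≡ 22 mod 97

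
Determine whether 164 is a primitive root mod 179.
ord_179(164) divides 178. For each prime q|178: 164^{89}≡178, 164^{2}≡46, none ≡ 1. So 164 has order 178 and is a primitive root mod 179.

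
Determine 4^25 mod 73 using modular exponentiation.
By repeated squaring (mod 73): 4^{1}≡4, 4^{2}≡16, 4^{4}≡37, 4^{8}≡55, 4^{16}≡32. Then 4^{25} = 4^{16+8+1} ≡ 32 × 55 × 4 ≡ 32 (mod 73)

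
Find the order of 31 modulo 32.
Powers of 31 mod 32: 31^1≡31, 31^2≡1. So the order of 31 is 2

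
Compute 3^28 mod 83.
By repeated squaring (mod 83): 3^{1}≡3, 3^{2}≡9, 3^{4}≡81, 3^{8}≡4, 3^{16}≡16. Then 3^{28} = 3^{16+8+4} ≡ 16 × 4 × 81 ≡ 38 (mod 83)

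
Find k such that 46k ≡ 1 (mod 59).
Since 59 is prime, by Fermat 46^(-1) ≡ 46^{57} ≡ 9 (mod 59). Verify: 46 × 9 = 414 ≡ 1 (mod 59)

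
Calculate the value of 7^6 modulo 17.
By repeated squaring mod 17: 7^{1}≡7, 7^{2}≡15, 7^{4}≡4. Then 7^{6} = 7^{4+2} ≡ 4 × 15 ≡ 9 mod 17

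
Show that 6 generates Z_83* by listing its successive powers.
6^1, 6^2, ..., 6^{82} mod 83: [6, 36, 50, 51, 57, 10, 60, 28, 2, 12, 72, 17, 19, 31, 20, 37, 56, 4, 24, 61, 34, 38, 62, 40, 74, 29, 8, 48, 39, 68, 76, 41, 80, 65, 58, 16, 13, 78, 53, 69, 82, 77, 47, 33, 32, 26, 73, 23, 55, 81, 71, 11, 66, 64, 52, 63, 46, 27, 79, 59, 22, 49, 45, 21, 43, 9, 54, 75, 35, 44, 15, 7, 42, 3, 18, 25, 67, 70, 5, 30, 14, 1]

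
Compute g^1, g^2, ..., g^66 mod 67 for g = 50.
50^1, 50^2, ..., 50^{66} mod 67: [50, 21, 45, 39, 7, 15, 13, 47, 5, 49, 38, 24, 61, 35, 8, 65, 34, 25, 44, 56, 53, 37, 41, 40, 57, 36, 58, 19, 12, 64, 51, 4, 66, 17, 46, 22, 28, 60, 52, 54, 20, 62, 18, 29, 43, 6, 32, 59, 2, 33, 42, 23, 11, 14, 30, 26, 27, 10, 31, 9, 48, 55, 3, 16, 63, 1]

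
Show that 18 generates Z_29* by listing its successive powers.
18^1, 18^2, ..., 18^{28} mod 29: [18, 5, 3, 25, 15, 9, 17, 16, 27, 22, 19, 23, 8, 28, 11, 24, 26, 4, 14, 20, 12, 13, 2, 7, 10, 6, 21, 1]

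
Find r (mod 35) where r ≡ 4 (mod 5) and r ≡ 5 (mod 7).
M = 5 × 7 = 35. M₁ = 7, y₁ ≡ 3 (mod 5). M₂ = 5, y₂ ≡ 3 (mod 7). r = 4×7×3 + 5×5×3 ≡ 19 (mod 35)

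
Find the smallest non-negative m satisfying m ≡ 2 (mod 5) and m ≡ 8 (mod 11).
M = 5 × 11 = 55. M₁ = 11, y₁ ≡ 1 (mod 5). M₂ = 5, y₂ ≡ 9 (mod 11). m = 2×11×1 + 8×5×9 ≡ 52 (mod 55)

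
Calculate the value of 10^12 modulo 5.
By repeated squaring (mod 5): 10^{1}≡0, 10^{2}≡0, 10^{4}≡0, 10^{8}≡0. Then 10^{12} = 10^{8+4} ≡ 0 × 0 ≡ 0 (mod 5)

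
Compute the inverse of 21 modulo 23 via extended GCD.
Extended GCD: 21(11) + 23(-10) = 1. So 21^(-1) ≡ 11 (mod 23). Verify: 21 × 11 = 231 ≡ 1 (mod 23)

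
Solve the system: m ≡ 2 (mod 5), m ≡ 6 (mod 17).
M = 5 × 17 = 85. M₁ = 17, y₁ ≡ 3 (mod 5). M₂ = 5, y₂ ≡ 7 (mod 17). m = 2×17×3 + 6×5×7 ≡ 57 (mod 85)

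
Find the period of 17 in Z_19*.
Powers of 17 mod 19: 17^1≡17, 17^2≡4, 17^3≡11, 17^4≡16, 17^5≡6, 17^6≡7, 17^7≡5, 17^8≡9, 17^9≡1. So the order of 17 is 9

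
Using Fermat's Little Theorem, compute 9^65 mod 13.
By Fermat: 9^{12} ≡ 1 (mod 13). 65 = 5×12 + 5. So 9^{65} ≡ 9^{5} ≡ 3 (mod 13)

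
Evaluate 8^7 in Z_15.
By repeated squaring (mod 15): 8^{1}≡8, 8^{2}≡4, 8^{4}≡1. Then 8^{7} = 8^{4+2+1} ≡ 1 × 4 × 8 ≡ 2 (mod 15)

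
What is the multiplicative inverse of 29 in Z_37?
Since 37 is prime, by Fermat 29^(-1) ≡ 29^{35} ≡ 23 (mod 37). Verify: 29 × 23 = 667 ≡ 1 (mod 37)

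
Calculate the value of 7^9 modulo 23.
By repeated squaring (mod 23): 7^{1}≡7, 7^{2}≡3, 7^{4}≡9, 7^{8}≡12. Then 7^{9} = 7^{8+1} ≡ 12 × 7 ≡ 15 (mod 23)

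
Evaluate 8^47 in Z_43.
Using Fermat: 8^{42} ≡ 1 (mod 43). 47 ≡ 5 (mod 42). So 8^{47} ≡ 8^{5} ≡ 2 (mod 43)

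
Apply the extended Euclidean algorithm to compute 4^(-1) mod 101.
Extended GCD: 4(-25) + 101(1) = 1. So 4^(-1) ≡ -25 ≡ 76 mod 101. Verify: 4 × 76 = 304 ≡ 1 mod 101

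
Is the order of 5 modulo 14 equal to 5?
Powers of 5 mod 14: 5^1≡5, 5^2≡11, 5^3≡13, 5^4≡9, 5^5≡3, 5^6≡1. 5^5≡3≢1, so ord ≠ 5. No, the actual order is 6.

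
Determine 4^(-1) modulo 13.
Since 13 is prime, by Fermat 4^(-1) ≡ 4^{11} ≡ 10 mod 13. Verify: 4 × 10 = 40 ≡ 1 mod 13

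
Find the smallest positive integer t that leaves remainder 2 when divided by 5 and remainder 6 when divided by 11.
M = 5 × 11 = 55. M₁ = 11, y₁ ≡ 1 (mod 5). M₂ = 5, y₂ ≡ 9 (mod 11). t = 2×11×1 + 6×5×9 ≡ 17 (mod 55)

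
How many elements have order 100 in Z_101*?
There are φ(101-1) = φ(100) = 40 primitive roots modulo 101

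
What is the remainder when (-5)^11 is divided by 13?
By repeated squaring (mod 13): (-5)^{1}≡8, (-5)^{2}≡12, (-5)^{4}≡1, (-5)^{8}≡1. Then (-5)^{11} = (-5)^{8+2+1} ≡ 1 × 12 × 8 ≡ 5 (mod 13)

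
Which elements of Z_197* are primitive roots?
There are φ(196) = 84 primitive roots mod 197: {2, 3, 5, 8, 11, 12, 13, 17, 18, 21, 27, 30, 31, 32, 35, 38, 44, 45, 46, 48, 50, 52, 56, 57, 58, 66, 67, 71, 72, 73, 74, 75, 78, 79, 80, 82, 86, 89, 91, 94, 95, 98, 99, 102, 103, 106, 108, 111, 115, 117, 118, 119, 122, 123, 124, 125, 126, 130, 131, 139, 140, 141, 145, 147, 149, 151, 152, 153, 159, 162, 165, 166, 167, 170, 176, 179, 180, 184, 185, 186, 189, 192, 194, 195}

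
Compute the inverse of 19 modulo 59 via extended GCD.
Extended GCD: 19(28) + 59(-9) = 1. So 19^(-1) ≡ 28 (mod 59). Verify: 19 × 28 = 532 ≡ 1 (mod 59)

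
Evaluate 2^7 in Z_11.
By repeated squaring (mod 11): 2^{1}≡2, 2^{2}≡4, 2^{4}≡5. Then 2^{7} = 2^{4+2+1} ≡ 5 × 4 × 2 ≡ 7 (mod 11)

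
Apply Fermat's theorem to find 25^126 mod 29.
By Fermat: 25^{28} ≡ 1 mod 29. 126 = 4×28 + 14. So 25^{126} ≡ 25^{14} ≡ 1 mod 29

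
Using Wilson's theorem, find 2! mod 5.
(4)! = (2)! × (3) × (4) ≡ -1 (mod 5). So (2)! ≡ -1 × [(4)(3)]^(-1) ≡ 2 (mod 5)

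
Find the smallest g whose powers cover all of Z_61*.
g = 2. Powers: [2, 4, 8, 16, 32, 3, ...] generates all 60 non-zero residues.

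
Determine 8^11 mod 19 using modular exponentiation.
By repeated squaring mod 19: 8^{1}≡8, 8^{2}≡7, 8^{4}≡11, 8^{8}≡7. Then 8^{11} = 8^{8+2+1} ≡ 7 × 7 × 8 ≡ 12 mod 19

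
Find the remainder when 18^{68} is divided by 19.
By Fermat: 18^{18} ≡ 1 mod 19. 68 = 3×18 + 14. So 18^{68} ≡ 18^{14} ≡ 1 mod 19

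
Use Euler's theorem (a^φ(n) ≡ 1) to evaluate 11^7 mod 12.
By Euler: 11^{4} ≡ 1 mod 12 since gcd(11, 12) = 1. 7 = 1×4 + 3. So 11^{7} ≡ 11^{3} ≡ 11 mod 12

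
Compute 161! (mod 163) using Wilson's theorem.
(162)! = (161)! × (162) ≡ -1 (mod 163). So (161)! ≡ -1 × (162)^(-1) ≡ (-1)×(-1) = 1 (mod 163)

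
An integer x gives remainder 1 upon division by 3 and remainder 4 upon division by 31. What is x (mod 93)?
M = 3 × 31 = 93. M₁ = 31, y₁ ≡ 1 (mod 3). M₂ = 3, y₂ ≡ 21 (mod 31). x = 1×31×1 + 4×3×21 ≡ 4 (mod 93)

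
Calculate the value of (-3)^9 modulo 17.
By repeated squaring (mod 17): (-3)^{1}≡14, (-3)^{2}≡9, (-3)^{4}≡13, (-3)^{8}≡16. Then (-3)^{9} = (-3)^{8+1} ≡ 16 × 14 ≡ 3 (mod 17)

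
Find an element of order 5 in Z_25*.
6 has order 5 mod 25 since 6^{5} ≡ 1 (mod 25) and no smaller power works.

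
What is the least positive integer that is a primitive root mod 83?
g = 2. For each prime q|82: 2^{41}≡82, 2^{2}≡4, none ≡ 1, so ord_83(2) = 82 and 2 is a primitive root.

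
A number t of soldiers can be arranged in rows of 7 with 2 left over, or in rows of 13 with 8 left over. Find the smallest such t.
M = 7 × 13 = 91. M₁ = 13, y₁ ≡ 6 (mod 7). M₂ = 7, y₂ ≡ 2 (mod 13). t = 2×13×6 + 8×7×2 ≡ 86 (mod 91)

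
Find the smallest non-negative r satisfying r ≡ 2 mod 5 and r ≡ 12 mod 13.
M = 5 × 13 = 65. M₁ = 13, y₁ ≡ 2 mod 5. M₂ = 5, y₂ ≡ 8 mod 13. r = 2×13×2 + 12×5×8 ≡ 12 mod 65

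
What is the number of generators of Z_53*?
A prime p has φ(p-1) primitive roots; here φ(52) = 24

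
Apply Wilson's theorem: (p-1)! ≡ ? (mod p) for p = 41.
By Wilson's theorem, (40)! ≡ -1 ≡ 40 (mod 41)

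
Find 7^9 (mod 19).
By repeated squaring (mod 19): 7^{1}≡7, 7^{2}≡11, 7^{4}≡7, 7^{8}≡11. Then 7^{9} = 7^{8+1} ≡ 11 × 7 ≡ 1 (mod 19)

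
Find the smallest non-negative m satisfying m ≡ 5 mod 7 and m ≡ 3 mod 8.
M = 7 × 8 = 56. M₁ = 8, y₁ ≡ 1 mod 7. M₂ = 7, y₂ ≡ 7 mod 8. m = 5×8×1 + 3×7×7 ≡ 19 mod 56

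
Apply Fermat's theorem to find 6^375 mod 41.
By Fermat: 6^{40} ≡ 1 mod 41. 375 ≡ 15 mod 40. So 6^{375} ≡ 6^{15} ≡ 3 mod 41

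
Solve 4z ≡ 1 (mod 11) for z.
Since 11 is prime, by Fermat 4^(-1) ≡ 4^{9} ≡ 3 (mod 11). Verify: 4 × 3 = 12 ≡ 1 (mod 11)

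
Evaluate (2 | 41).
(2/41) = 2^{20} mod 41 = 1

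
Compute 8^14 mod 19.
By repeated squaring mod 19: 8^{1}≡8, 8^{2}≡7, 8^{4}≡11, 8^{8}≡7. Then 8^{14} = 8^{8+4+2} ≡ 7 × 11 × 7 ≡ 7 mod 19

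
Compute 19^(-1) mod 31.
Since 31 is prime, by Fermat 19^(-1) ≡ 19^{29} ≡ 18 mod 31. Verify: 19 × 18 = 342 ≡ 1 mod 31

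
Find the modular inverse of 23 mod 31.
Since 31 is prime, by Fermat 23^(-1) ≡ 23^{29} ≡ 27 (mod 31). Verify: 23 × 27 = 621 ≡ 1 (mod 31)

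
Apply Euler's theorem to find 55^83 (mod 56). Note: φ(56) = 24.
By Euler: 55^{24} ≡ 1 (mod 56) since gcd(55, 56) = 1. 83 = 3×24 + 11. So 55^{83} ≡ 55^{11} ≡ 55 (mod 56)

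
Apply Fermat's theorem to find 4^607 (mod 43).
By Fermat: 4^{42} ≡ 1 (mod 43). 607 ≡ 19 (mod 42). So 4^{607} ≡ 4^{19} ≡ 35 (mod 43)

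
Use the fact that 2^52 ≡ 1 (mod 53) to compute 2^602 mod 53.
By Fermat: 2^{52} ≡ 1 (mod 53). 602 ≡ 30 (mod 52). So 2^{602} ≡ 2^{30} ≡ 37 (mod 53)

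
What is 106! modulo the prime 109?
(108)! = (106)! × (107) × (108) ≡ -1 mod 109. So (106)! ≡ -1 × [(108)(107)]^(-1) ≡ 54 mod 109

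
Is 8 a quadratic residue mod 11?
By Euler's criterion: 8^{5} ≡ 10 mod 11. Since this equals -1 (≡ 10), 8 is not a QR.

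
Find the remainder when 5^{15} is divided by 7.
By Fermat: 5^{6} ≡ 1 (mod 7). 15 = 2×6 + 3. So 5^{15} ≡ 5^{3} ≡ 6 (mod 7)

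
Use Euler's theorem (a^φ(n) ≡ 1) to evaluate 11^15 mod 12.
By Euler: 11^{4} ≡ 1 mod 12 since gcd(11, 12) = 1. 15 = 3×4 + 3. So 11^{15} ≡ 11^{3} ≡ 11 mod 12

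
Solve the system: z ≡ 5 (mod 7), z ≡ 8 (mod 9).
M = 7 × 9 = 63. M₁ = 9, y₁ ≡ 4 (mod 7). M₂ = 7, y₂ ≡ 4 (mod 9). z = 5×9×4 + 8×7×4 ≡ 26 (mod 63)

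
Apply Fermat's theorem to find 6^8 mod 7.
By Fermat: 6^{6} ≡ 1 mod 7. So 6^{8} = 6^{6} · 6^{2} ≡ 6^{2} ≡ 1 mod 7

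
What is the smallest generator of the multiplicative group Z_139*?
g = 2. Powers: [2, 4, 8, 16, 32, 64, 128, ...] generates all 138 non-zero residues.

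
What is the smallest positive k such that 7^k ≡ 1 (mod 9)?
Powers of 7 mod 9: 7^1≡7, 7^2≡4, 7^3≡1. ord_9(7) = 3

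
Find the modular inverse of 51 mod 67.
Since 67 is prime, by Fermat 51^(-1) ≡ 51^{65} ≡ 46 (mod 67). Verify: 51 × 46 = 2346 ≡ 1 (mod 67)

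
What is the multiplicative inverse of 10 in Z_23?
Since 23 is prime, by Fermat 10^(-1) ≡ 10^{21} ≡ 7 mod 23. Verify: 10 × 7 = 70 ≡ 1 mod 23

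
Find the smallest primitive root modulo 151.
g = 6. For each prime q|150: 6^{75}≡150, 6^{50}≡32, 6^{30}≡59, none ≡ 1, so ord_151(6) = 150 and 6 is a primitive root.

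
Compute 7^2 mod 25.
7^{2} = 49 ≡ 24 (mod 25)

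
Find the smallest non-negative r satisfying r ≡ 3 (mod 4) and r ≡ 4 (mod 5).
M = 4 × 5 = 20. M₁ = 5, y₁ ≡ 1 (mod 4). M₂ = 4, y₂ ≡ 4 (mod 5). r = 3×5×1 + 4×4×4 ≡ 19 (mod 20)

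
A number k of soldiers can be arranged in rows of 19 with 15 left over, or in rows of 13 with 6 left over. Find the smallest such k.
M = 19 × 13 = 247. M₁ = 13, y₁ ≡ 3 mod 19. M₂ = 19, y₂ ≡ 11 mod 13. k = 15×13×3 + 6×19×11 ≡ 110 mod 247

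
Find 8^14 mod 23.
By repeated squaring mod 23: 8^{1}≡8, 8^{2}≡18, 8^{4}≡2, 8^{8}≡4. Then 8^{14} = 8^{8+4+2} ≡ 4 × 2 × 18 ≡ 6 mod 23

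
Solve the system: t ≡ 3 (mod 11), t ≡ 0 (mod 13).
M = 11 × 13 = 143. M₁ = 13, y₁ ≡ 6 (mod 11). M₂ = 11, y₂ ≡ 6 (mod 13). t = 3×13×6 + 0×11×6 ≡ 91 (mod 143)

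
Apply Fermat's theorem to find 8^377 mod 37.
By Fermat: 8^{36} ≡ 1 mod 37. 377 ≡ 17 mod 36. So 8^{377} ≡ 8^{17} ≡ 23 mod 37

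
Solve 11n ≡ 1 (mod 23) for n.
Since 23 is prime, by Fermat 11^(-1) ≡ 11^{21} ≡ 21 (mod 23). Verify: 11 × 21 = 231 ≡ 1 (mod 23)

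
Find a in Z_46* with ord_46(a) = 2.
45 has order 2 mod 46 since 45^{2} ≡ 1 mod 46 and no smaller power works.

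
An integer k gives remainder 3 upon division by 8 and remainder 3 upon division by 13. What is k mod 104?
M = 8 × 13 = 104. M₁ = 13, y₁ ≡ 5 mod 8. M₂ = 8, y₂ ≡ 5 mod 13. k = 3×13×5 + 3×8×5 ≡ 3 mod 104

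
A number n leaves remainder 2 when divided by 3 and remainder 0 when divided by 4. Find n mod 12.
M = 3 × 4 = 12. M₁ = 4, y₁ ≡ 1 mod 3. M₂ = 3, y₂ ≡ 3 mod 4. n = 2×4×1 + 0×3×3 ≡ 8 mod 12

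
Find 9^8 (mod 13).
By repeated squaring (mod 13): 9^{1}≡9, 9^{2}≡3, 9^{4}≡9, 9^{8}≡3. So 9^{8} ≡ 3 (mod 13)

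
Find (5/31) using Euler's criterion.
(5/31) = 5^{15} mod 31 = 1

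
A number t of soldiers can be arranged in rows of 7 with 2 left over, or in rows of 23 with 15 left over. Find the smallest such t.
M = 7 × 23 = 161. M₁ = 23, y₁ ≡ 4 (mod 7). M₂ = 7, y₂ ≡ 10 (mod 23). t = 2×23×4 + 15×7×10 ≡ 107 (mod 161)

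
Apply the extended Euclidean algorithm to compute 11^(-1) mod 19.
Extended GCD: 11(7) + 19(-4) = 1. So 11^(-1) ≡ 7 (mod 19). Verify: 11 × 7 = 77 ≡ 1 (mod 19)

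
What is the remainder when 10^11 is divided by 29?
By repeated squaring (mod 29): 10^{1}≡10, 10^{2}≡13, 10^{4}≡24, 10^{8}≡25. Then 10^{11} = 10^{8+2+1} ≡ 25 × 13 × 10 ≡ 2 (mod 29)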